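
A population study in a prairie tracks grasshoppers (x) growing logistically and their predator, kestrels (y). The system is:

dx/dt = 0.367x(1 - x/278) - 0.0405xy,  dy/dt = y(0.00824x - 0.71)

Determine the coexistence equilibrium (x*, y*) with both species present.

From dy/dt = 0 with y > 0: 0.00824x* = 0.71, so x* = 86.2.
Substitute into dx/dt = 0: 0.367(1 - 86.2/278) = 0.0405y*.
The bracket is 0.69, giving y* = 0.253/0.0405 = 6.25.

x* ≈ 86.2, y* ≈ 6.25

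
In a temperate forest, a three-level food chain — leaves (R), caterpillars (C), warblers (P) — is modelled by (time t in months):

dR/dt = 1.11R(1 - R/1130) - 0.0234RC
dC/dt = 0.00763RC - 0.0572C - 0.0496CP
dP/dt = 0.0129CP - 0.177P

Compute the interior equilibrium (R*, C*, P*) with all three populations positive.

R* ≈ 803, C* ≈ 13.7, P* ≈ 122

From dP/dt = 0: 0.0129C* = 0.177, so C* = 13.7.
From dR/dt = 0: 1.11(1 - R*/1130) = 0.0234·13.7, giving R* = 1130·(1 - 0.289) = 803.
From dC/dt = 0: 0.00763·803 - 0.0572 = 0.0496P*, so P* = 6.07/0.0496 = 122.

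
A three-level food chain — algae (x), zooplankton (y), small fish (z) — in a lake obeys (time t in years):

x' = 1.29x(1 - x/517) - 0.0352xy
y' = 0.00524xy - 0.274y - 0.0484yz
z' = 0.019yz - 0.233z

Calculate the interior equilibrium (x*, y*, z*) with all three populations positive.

x* ≈ 344, y* ≈ 12.3, z* ≈ 31.6

From dz/dt = 0: 0.019y* = 0.233, so y* = 12.3.
From dx/dt = 0: 1.29(1 - x*/517) = 0.0352·12.3, giving x* = 517·(1 - 0.335) = 344.
From dy/dt = 0: 0.00524·344 - 0.274 = 0.0484z*, so z* = 1.53/0.0484 = 31.6.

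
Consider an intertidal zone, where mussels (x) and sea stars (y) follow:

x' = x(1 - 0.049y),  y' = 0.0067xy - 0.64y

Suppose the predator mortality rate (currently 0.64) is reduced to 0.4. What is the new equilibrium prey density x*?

At the interior fixed point, setting dy/dt = 0 with y > 0 fixes x* = (predator death rate)/(xy coefficient) — independent of the other coefficients.
With the change, x* = 0.4/0.0067 = 59.7; it falls from 95.5.

x* ≈ 59.7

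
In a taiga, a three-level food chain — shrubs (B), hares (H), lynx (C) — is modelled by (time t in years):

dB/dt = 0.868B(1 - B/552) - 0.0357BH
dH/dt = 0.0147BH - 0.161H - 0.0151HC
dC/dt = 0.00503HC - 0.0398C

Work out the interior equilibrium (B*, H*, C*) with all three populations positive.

B* ≈ 372, H* ≈ 7.91, C* ≈ 352

From dC/dt = 0: 0.00503H* = 0.0398, so H* = 7.91.
From dB/dt = 0: 0.868(1 - B*/552) = 0.0357·7.91, giving B* = 552·(1 - 0.325) = 372.
From dH/dt = 0: 0.0147·372 - 0.161 = 0.0151C*, so C* = 5.31/0.0151 = 352.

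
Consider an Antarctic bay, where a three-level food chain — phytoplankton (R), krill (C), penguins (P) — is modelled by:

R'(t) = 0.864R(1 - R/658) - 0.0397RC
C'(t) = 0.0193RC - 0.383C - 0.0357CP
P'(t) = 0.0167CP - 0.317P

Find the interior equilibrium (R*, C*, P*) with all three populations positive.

From dP/dt = 0: 0.0167C* = 0.317, so C* = 19.
From dR/dt = 0: 0.864(1 - R*/658) = 0.0397·19, giving R* = 658·(1 - 0.872) = 84.1.
From dC/dt = 0: 0.0193·84.1 - 0.383 = 0.0357P*, so P* = 1.24/0.0357 = 34.7.

R* ≈ 84.1, C* ≈ 19, P* ≈ 34.7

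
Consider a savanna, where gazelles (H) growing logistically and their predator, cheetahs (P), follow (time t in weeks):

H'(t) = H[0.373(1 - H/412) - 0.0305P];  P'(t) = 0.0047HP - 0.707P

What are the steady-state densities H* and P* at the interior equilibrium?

From dP/dt = 0 with P > 0: 0.0047H* = 0.707, so H* = 150.
Substitute into dH/dt = 0: 0.373(1 - 150/412) = 0.0305P*.
The bracket is 0.635, giving P* = 0.237/0.0305 = 7.76.

H* ≈ 150, P* ≈ 7.76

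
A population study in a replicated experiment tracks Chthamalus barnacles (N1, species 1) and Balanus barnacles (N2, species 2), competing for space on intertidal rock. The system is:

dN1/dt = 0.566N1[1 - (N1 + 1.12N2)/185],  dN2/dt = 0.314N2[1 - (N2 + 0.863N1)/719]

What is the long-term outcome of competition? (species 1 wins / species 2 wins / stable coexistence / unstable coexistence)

species 2 excludes species 1

Compare the nullcline intercepts: K1/α12 = 185/1.12 = 165 < K2 = 719; K2/α21 = 719/0.863 = 833 > K1 = 185.
Since the inequalities point opposite ways, species 2 can invade but species 1 cannot.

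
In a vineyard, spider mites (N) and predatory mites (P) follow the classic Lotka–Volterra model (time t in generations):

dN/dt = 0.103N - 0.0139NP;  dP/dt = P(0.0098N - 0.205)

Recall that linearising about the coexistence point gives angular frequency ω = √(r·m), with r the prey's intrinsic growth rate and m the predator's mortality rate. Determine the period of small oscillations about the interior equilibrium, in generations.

T ≈ 43.2 generations

Here r = 0.103 and m = 0.205, so r·m = 0.0211.
ω = √0.0211 = 0.145 per generation, hence T = 2π/ω ≈ 43.2 generations.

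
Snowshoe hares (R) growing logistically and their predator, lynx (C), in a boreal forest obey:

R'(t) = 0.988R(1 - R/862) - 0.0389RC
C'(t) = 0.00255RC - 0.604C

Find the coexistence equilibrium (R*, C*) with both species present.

R* ≈ 237, C* ≈ 18.4

From dC/dt = 0 with C > 0: 0.00255R* = 0.604, so R* = 237.
Substitute into dR/dt = 0: 0.988(1 - 237/862) = 0.0389C*.
The bracket is 0.725, giving C* = 0.717/0.0389 = 18.4.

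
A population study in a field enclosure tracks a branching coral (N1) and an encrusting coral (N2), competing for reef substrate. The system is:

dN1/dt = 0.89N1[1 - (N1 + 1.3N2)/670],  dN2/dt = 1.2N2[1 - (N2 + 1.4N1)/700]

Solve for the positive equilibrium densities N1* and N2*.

Setting both brackets to zero gives the nullclines N1 + 1.3N2 = 670 and 1.4N1 + N2 = 700.
Substituting N2 = 700 - 1.4N1 into the first: N1(1 - 1.3·1.4) = 670 - 1.3·700.
So N1* = -240/-0.82 = 293, and then N2* = 700 - 1.4·293 = 290.

N1* ≈ 293, N2* ≈ 290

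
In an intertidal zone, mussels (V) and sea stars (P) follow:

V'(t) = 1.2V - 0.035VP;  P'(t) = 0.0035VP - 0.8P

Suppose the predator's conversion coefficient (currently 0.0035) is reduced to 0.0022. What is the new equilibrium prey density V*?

V* ≈ 364

At the interior fixed point, setting dP/dt = 0 with P > 0 fixes V* = (predator death rate)/(VP coefficient) — independent of the other coefficients.
With the change, V* = 0.8/0.0022 = 364; it rises from 229.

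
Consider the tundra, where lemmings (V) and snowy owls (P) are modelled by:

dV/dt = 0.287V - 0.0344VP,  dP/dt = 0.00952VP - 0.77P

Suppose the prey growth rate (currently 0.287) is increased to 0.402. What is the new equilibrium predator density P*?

At the interior fixed point, setting dV/dt = 0 with V > 0 fixes P* = (prey growth rate)/(VP coefficient) — independent of the other coefficients.
With the change, P* = 0.402/0.0344 = 11.7; it rises from 8.34.

P* ≈ 11.7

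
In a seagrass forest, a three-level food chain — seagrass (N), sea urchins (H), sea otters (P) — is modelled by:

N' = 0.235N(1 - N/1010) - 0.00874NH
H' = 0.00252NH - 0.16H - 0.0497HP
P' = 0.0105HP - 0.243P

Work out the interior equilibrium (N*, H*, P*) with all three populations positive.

N* ≈ 141, H* ≈ 23.1, P* ≈ 3.91

From dP/dt = 0: 0.0105H* = 0.243, so H* = 23.1.
From dN/dt = 0: 0.235(1 - N*/1010) = 0.00874·23.1, giving N* = 1010·(1 - 0.861) = 141.
From dH/dt = 0: 0.00252·141 - 0.16 = 0.0497P*, so P* = 0.195/0.0497 = 3.91.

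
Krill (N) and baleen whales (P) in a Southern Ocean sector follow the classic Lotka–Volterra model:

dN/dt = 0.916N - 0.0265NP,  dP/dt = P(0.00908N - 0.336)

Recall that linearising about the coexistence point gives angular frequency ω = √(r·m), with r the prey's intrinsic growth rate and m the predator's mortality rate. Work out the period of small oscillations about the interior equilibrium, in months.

T ≈ 11.3 months

Here r = 0.916 and m = 0.336, so r·m = 0.308.
ω = √0.308 = 0.555 per month, hence T = 2π/ω ≈ 11.3 months.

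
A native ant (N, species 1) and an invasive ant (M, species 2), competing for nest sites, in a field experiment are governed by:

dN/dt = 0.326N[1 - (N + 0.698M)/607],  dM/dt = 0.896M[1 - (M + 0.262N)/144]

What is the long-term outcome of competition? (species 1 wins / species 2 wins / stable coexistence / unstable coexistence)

Compare the nullcline intercepts: K1/α12 = 607/0.698 = 870 > K2 = 144; K2/α21 = 144/0.262 = 550 < K1 = 607.
Since the inequalities point opposite ways, species 1 can invade but species 2 cannot.

species 1 excludes species 2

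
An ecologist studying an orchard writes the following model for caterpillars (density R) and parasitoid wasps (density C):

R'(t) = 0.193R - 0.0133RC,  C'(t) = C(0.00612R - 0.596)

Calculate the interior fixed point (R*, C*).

R* ≈ 97.4, C* ≈ 14.5

Set dC/dt = 0 with C > 0: 0.00612R - 0.596 = 0, so R* = 0.596/0.00612 = 97.4.
Set dR/dt = 0 with R > 0: 0.193 - 0.0133C = 0, so C* = 0.193/0.0133 = 14.5.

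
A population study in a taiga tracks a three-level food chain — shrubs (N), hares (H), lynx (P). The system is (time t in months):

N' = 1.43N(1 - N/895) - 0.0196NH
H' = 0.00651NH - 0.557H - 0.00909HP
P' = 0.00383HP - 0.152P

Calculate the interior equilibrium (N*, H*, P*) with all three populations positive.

From dP/dt = 0: 0.00383H* = 0.152, so H* = 39.7.
From dN/dt = 0: 1.43(1 - N*/895) = 0.0196·39.7, giving N* = 895·(1 - 0.544) = 408.
From dH/dt = 0: 0.00651·408 - 0.557 = 0.00909P*, so P* = 2.1/0.00909 = 231.

N* ≈ 408, H* ≈ 39.7, P* ≈ 231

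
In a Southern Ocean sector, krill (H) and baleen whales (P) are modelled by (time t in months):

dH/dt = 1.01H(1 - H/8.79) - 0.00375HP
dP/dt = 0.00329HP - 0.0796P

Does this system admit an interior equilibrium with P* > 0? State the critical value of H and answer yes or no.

Threshold H = 24.2; K < 24.2, so no, the predator goes extinct.

The predator equation gives dP/dt > 0 only when H > 0.0796/0.00329 = 24.2.
Without the predator, H → K = 8.79. Since 8.79 < 24.2, the predator cannot invade.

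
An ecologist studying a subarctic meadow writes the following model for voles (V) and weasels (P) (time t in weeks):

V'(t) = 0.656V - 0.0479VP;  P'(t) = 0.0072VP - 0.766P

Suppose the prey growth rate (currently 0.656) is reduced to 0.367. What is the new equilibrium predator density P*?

P* ≈ 7.66

At the interior fixed point, setting dV/dt = 0 with V > 0 fixes P* = (prey growth rate)/(VP coefficient) — independent of the other coefficients.
With the change, P* = 0.367/0.0479 = 7.66; it falls from 13.7.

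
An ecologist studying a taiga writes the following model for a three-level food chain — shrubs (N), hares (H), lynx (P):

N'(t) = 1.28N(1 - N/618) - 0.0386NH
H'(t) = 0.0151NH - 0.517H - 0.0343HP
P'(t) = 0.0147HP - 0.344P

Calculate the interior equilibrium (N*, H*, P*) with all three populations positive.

From dP/dt = 0: 0.0147H* = 0.344, so H* = 23.4.
From dN/dt = 0: 1.28(1 - N*/618) = 0.0386·23.4, giving N* = 618·(1 - 0.706) = 182.
From dH/dt = 0: 0.0151·182 - 0.517 = 0.0343P*, so P* = 2.23/0.0343 = 65.

N* ≈ 182, H* ≈ 23.4, P* ≈ 65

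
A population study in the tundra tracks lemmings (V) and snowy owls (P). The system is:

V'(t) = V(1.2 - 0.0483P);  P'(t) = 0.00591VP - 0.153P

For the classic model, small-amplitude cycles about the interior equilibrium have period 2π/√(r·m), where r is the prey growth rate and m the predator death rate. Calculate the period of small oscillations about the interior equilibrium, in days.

Here r = 1.2 and m = 0.153, so r·m = 0.184.
ω = √0.184 = 0.428 per day, hence T = 2π/ω ≈ 14.7 days.

T ≈ 14.7 days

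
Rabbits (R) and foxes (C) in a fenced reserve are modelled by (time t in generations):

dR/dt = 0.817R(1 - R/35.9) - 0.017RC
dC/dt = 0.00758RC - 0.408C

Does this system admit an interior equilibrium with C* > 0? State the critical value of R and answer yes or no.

Threshold R = 53.8; K < 53.8, so no, the predator goes extinct.

The predator equation gives dC/dt > 0 only when R > 0.408/0.00758 = 53.8.
Without the predator, R → K = 35.9. Since 35.9 < 53.8, the predator cannot invade.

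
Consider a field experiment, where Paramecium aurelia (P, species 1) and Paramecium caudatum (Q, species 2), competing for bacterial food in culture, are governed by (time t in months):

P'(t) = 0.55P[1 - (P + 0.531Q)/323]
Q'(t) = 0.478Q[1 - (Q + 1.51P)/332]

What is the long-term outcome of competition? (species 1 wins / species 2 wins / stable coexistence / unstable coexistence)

species 1 excludes species 2

Compare the nullcline intercepts: K1/α12 = 323/0.531 = 608 > K2 = 332; K2/α21 = 332/1.51 = 220 < K1 = 323.
Since the inequalities point opposite ways, species 1 can invade but species 2 cannot.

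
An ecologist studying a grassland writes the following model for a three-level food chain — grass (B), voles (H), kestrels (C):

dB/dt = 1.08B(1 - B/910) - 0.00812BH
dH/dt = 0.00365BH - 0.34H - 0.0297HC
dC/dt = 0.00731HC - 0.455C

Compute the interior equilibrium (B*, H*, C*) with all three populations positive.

From dC/dt = 0: 0.00731H* = 0.455, so H* = 62.2.
From dB/dt = 0: 1.08(1 - B*/910) = 0.00812·62.2, giving B* = 910·(1 - 0.468) = 484.
From dH/dt = 0: 0.00365·484 - 0.34 = 0.0297C*, so C* = 1.43/0.0297 = 48.1.

B* ≈ 484, H* ≈ 62.2, C* ≈ 48.1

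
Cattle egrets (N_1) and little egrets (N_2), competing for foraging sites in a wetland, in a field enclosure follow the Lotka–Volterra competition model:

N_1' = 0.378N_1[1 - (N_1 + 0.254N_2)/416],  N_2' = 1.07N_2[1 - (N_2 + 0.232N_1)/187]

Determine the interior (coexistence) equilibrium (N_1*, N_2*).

N_1* ≈ 392, N_2* ≈ 96.2

Setting both brackets to zero gives the nullclines N_1 + 0.254N_2 = 416 and 0.232N_1 + N_2 = 187.
Substituting N_2 = 187 - 0.232N_1 into the first: N_1(1 - 0.254·0.232) = 416 - 0.254·187.
So N_1* = 369/0.941 = 392, and then N_2* = 187 - 0.232·392 = 96.2.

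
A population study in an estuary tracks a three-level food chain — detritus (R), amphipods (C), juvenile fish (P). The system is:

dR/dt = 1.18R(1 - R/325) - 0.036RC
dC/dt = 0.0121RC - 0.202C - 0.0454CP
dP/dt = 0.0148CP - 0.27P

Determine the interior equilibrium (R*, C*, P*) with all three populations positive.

From dP/dt = 0: 0.0148C* = 0.27, so C* = 18.2.
From dR/dt = 0: 1.18(1 - R*/325) = 0.036·18.2, giving R* = 325·(1 - 0.557) = 144.
From dC/dt = 0: 0.0121·144 - 0.202 = 0.0454P*, so P* = 1.54/0.0454 = 34.

R* ≈ 144, C* ≈ 18.2, P* ≈ 34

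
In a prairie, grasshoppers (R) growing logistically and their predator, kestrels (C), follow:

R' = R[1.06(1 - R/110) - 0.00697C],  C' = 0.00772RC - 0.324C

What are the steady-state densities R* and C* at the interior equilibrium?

From dC/dt = 0 with C > 0: 0.00772R* = 0.324, so R* = 42.
Substitute into dR/dt = 0: 1.06(1 - 42/110) = 0.00697C*.
The bracket is 0.618, giving C* = 0.656/0.00697 = 94.1.

R* ≈ 42, C* ≈ 94.1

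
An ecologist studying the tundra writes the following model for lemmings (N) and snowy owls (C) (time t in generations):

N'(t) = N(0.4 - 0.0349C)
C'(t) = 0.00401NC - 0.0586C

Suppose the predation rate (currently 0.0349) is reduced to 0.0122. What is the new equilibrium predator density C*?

At the interior fixed point, setting dN/dt = 0 with N > 0 fixes C* = (prey growth rate)/(NC coefficient) — independent of the other coefficients.
With the change, C* = 0.4/0.0122 = 32.8; it rises from 11.5.

C* ≈ 32.8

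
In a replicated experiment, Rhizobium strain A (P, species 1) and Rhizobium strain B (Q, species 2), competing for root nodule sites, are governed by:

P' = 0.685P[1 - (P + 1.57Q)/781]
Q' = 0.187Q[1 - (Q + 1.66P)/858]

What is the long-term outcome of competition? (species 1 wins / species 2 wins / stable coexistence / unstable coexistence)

unstable coexistence (outcome depends on initial conditions)

Compare the nullcline intercepts: K1/α12 = 781/1.57 = 497 < K2 = 858; K2/α21 = 858/1.66 = 517 < K1 = 781.
Since both are reversed, neither can invade when rare; the interior point is a saddle.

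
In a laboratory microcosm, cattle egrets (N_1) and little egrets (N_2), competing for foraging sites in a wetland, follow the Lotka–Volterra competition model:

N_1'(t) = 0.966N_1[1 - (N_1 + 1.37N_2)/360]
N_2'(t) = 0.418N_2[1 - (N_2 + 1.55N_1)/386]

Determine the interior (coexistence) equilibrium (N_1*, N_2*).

Setting both brackets to zero gives the nullclines N_1 + 1.37N_2 = 360 and 1.55N_1 + N_2 = 386.
Substituting N_2 = 386 - 1.55N_1 into the first: N_1(1 - 1.37·1.55) = 360 - 1.37·386.
So N_1* = -169/-1.12 = 150, and then N_2* = 386 - 1.55·150 = 153.

N_1* ≈ 150, N_2* ≈ 153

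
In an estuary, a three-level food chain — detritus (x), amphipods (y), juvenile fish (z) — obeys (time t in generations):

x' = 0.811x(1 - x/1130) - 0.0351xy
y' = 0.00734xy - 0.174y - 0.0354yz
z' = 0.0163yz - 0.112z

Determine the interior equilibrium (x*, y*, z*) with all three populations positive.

x* ≈ 794, y* ≈ 6.87, z* ≈ 160

From dz/dt = 0: 0.0163y* = 0.112, so y* = 6.87.
From dx/dt = 0: 0.811(1 - x*/1130) = 0.0351·6.87, giving x* = 1130·(1 - 0.297) = 794.
From dy/dt = 0: 0.00734·794 - 0.174 = 0.0354z*, so z* = 5.65/0.0354 = 160.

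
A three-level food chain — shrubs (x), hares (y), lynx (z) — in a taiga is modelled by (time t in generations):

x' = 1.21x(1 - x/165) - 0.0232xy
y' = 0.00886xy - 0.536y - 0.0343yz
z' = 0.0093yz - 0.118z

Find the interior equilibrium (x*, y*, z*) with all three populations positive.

From dz/dt = 0: 0.0093y* = 0.118, so y* = 12.7.
From dx/dt = 0: 1.21(1 - x*/165) = 0.0232·12.7, giving x* = 165·(1 - 0.243) = 125.
From dy/dt = 0: 0.00886·125 - 0.536 = 0.0343z*, so z* = 0.57/0.0343 = 16.6.

x* ≈ 125, y* ≈ 12.7, z* ≈ 16.6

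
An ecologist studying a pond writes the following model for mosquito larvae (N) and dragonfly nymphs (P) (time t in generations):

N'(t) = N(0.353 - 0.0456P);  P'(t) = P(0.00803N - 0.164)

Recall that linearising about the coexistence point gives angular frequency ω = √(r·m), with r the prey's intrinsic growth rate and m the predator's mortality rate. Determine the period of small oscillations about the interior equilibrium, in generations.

Here r = 0.353 and m = 0.164, so r·m = 0.0579.
ω = √0.0579 = 0.241 per generation, hence T = 2π/ω ≈ 26.1 generations.

T ≈ 26.1 generations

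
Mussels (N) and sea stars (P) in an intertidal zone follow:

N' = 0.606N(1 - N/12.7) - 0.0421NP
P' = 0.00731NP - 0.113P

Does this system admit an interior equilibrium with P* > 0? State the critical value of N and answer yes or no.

Threshold N = 15.5; K < 15.5, so no, the predator goes extinct.

The predator equation gives dP/dt > 0 only when N > 0.113/0.00731 = 15.5.
Without the predator, N → K = 12.7. Since 12.7 < 15.5, the predator cannot invade.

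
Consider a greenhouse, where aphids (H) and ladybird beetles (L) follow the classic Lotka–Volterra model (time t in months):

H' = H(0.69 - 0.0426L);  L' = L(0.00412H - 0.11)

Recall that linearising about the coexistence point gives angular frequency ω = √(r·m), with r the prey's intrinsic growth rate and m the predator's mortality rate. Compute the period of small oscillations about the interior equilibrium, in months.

Here r = 0.69 and m = 0.11, so r·m = 0.0759.
ω = √0.0759 = 0.275 per month, hence T = 2π/ω ≈ 22.8 months.

T ≈ 22.8 months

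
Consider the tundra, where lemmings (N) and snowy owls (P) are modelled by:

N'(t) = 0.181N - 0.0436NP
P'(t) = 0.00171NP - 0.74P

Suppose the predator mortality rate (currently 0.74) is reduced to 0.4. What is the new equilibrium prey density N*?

At the interior fixed point, setting dP/dt = 0 with P > 0 fixes N* = (predator death rate)/(NP coefficient) — independent of the other coefficients.
With the change, N* = 0.4/0.00171 = 234; it falls from 433.

N* ≈ 234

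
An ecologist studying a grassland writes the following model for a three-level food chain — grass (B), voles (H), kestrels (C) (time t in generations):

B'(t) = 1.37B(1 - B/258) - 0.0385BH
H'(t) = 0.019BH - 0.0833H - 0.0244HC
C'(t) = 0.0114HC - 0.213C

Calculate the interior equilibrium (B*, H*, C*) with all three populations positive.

From dC/dt = 0: 0.0114H* = 0.213, so H* = 18.7.
From dB/dt = 0: 1.37(1 - B*/258) = 0.0385·18.7, giving B* = 258·(1 - 0.525) = 123.
From dH/dt = 0: 0.019·123 - 0.0833 = 0.0244C*, so C* = 2.24/0.0244 = 92.

B* ≈ 123, H* ≈ 18.7, C* ≈ 92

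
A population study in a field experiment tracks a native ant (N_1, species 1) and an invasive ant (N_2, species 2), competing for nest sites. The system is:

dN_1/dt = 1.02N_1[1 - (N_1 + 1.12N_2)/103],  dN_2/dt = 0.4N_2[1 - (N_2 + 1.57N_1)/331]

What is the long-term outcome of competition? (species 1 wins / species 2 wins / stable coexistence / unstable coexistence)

Compare the nullcline intercepts: K1/α12 = 103/1.12 = 92 < K2 = 331; K2/α21 = 331/1.57 = 211 > K1 = 103.
Since the inequalities point opposite ways, species 2 can invade but species 1 cannot.

species 2 excludes species 1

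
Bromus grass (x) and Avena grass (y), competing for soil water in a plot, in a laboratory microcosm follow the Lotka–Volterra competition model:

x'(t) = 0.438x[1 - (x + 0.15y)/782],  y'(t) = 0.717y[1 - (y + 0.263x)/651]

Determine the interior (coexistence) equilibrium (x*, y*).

x* ≈ 712, y* ≈ 464

Setting both brackets to zero gives the nullclines x + 0.15y = 782 and 0.263x + y = 651.
Substituting y = 651 - 0.263x into the first: x(1 - 0.15·0.263) = 782 - 0.15·651.
So x* = 684/0.961 = 712, and then y* = 651 - 0.263·712 = 464.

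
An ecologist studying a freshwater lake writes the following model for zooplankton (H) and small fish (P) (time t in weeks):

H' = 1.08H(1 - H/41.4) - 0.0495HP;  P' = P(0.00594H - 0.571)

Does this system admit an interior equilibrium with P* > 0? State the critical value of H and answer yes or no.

Threshold H = 96.1; K < 96.1, so no, the predator goes extinct.

The predator equation gives dP/dt > 0 only when H > 0.571/0.00594 = 96.1.
Without the predator, H → K = 41.4. Since 41.4 < 96.1, the predator cannot invade.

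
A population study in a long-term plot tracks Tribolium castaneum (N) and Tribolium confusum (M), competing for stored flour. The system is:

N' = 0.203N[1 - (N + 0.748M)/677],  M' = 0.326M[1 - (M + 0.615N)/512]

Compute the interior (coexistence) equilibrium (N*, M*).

Setting both brackets to zero gives the nullclines N + 0.748M = 677 and 0.615N + M = 512.
Substituting M = 512 - 0.615N into the first: N(1 - 0.748·0.615) = 677 - 0.748·512.
So N* = 294/0.54 = 545, and then M* = 512 - 0.615·545 = 177.

N* ≈ 545, M* ≈ 177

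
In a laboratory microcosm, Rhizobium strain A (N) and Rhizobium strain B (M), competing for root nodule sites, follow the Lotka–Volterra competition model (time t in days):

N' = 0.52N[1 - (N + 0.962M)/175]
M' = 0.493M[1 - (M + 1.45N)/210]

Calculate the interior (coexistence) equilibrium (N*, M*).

N* ≈ 68.4, M* ≈ 111

Setting both brackets to zero gives the nullclines N + 0.962M = 175 and 1.45N + M = 210.
Substituting M = 210 - 1.45N into the first: N(1 - 0.962·1.45) = 175 - 0.962·210.
So N* = -27/-0.395 = 68.4, and then M* = 210 - 1.45·68.4 = 111.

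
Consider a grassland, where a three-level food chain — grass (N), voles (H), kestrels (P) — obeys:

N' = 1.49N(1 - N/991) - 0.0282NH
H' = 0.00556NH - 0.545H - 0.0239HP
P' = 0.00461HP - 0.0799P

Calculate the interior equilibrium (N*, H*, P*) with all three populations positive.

N* ≈ 666, H* ≈ 17.3, P* ≈ 132

From dP/dt = 0: 0.00461H* = 0.0799, so H* = 17.3.
From dN/dt = 0: 1.49(1 - N*/991) = 0.0282·17.3, giving N* = 991·(1 - 0.328) = 666.
From dH/dt = 0: 0.00556·666 - 0.545 = 0.0239P*, so P* = 3.16/0.0239 = 132.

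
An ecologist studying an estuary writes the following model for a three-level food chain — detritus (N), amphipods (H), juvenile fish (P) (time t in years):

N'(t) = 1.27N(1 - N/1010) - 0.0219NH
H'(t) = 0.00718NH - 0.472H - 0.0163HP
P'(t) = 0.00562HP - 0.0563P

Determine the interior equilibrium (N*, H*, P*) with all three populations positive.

From dP/dt = 0: 0.00562H* = 0.0563, so H* = 10.
From dN/dt = 0: 1.27(1 - N*/1010) = 0.0219·10, giving N* = 1010·(1 - 0.173) = 836.
From dH/dt = 0: 0.00718·836 - 0.472 = 0.0163P*, so P* = 5.53/0.0163 = 339.

N* ≈ 836, H* ≈ 10, P* ≈ 339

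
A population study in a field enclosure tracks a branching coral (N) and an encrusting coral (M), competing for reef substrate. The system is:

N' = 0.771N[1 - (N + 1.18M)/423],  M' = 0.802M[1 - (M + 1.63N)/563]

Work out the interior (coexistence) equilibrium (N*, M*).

Setting both brackets to zero gives the nullclines N + 1.18M = 423 and 1.63N + M = 563.
Substituting M = 563 - 1.63N into the first: N(1 - 1.18·1.63) = 423 - 1.18·563.
So N* = -241/-0.923 = 261, and then M* = 563 - 1.63·261 = 137.

N* ≈ 261, M* ≈ 137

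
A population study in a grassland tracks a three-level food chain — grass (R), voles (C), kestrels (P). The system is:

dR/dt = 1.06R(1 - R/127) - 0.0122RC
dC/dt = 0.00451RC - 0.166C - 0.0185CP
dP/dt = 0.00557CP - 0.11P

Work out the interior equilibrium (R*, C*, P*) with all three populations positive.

R* ≈ 98.1, C* ≈ 19.7, P* ≈ 15

From dP/dt = 0: 0.00557C* = 0.11, so C* = 19.7.
From dR/dt = 0: 1.06(1 - R*/127) = 0.0122·19.7, giving R* = 127·(1 - 0.227) = 98.1.
From dC/dt = 0: 0.00451·98.1 - 0.166 = 0.0185P*, so P* = 0.277/0.0185 = 15.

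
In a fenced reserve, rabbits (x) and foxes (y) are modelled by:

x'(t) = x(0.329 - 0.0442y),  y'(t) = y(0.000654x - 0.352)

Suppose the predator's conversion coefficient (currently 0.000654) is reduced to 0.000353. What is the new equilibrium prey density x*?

At the interior fixed point, setting dy/dt = 0 with y > 0 fixes x* = (predator death rate)/(xy coefficient) — independent of the other coefficients.
With the change, x* = 0.352/0.000353 = 997; it rises from 538.

x* ≈ 997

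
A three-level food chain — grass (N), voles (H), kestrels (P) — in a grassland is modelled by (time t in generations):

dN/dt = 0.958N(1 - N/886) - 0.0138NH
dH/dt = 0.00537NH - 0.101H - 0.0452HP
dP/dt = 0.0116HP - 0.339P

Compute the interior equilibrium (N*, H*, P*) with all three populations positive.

N* ≈ 513, H* ≈ 29.2, P* ≈ 58.7

From dP/dt = 0: 0.0116H* = 0.339, so H* = 29.2.
From dN/dt = 0: 0.958(1 - N*/886) = 0.0138·29.2, giving N* = 886·(1 - 0.421) = 513.
From dH/dt = 0: 0.00537·513 - 0.101 = 0.0452P*, so P* = 2.65/0.0452 = 58.7.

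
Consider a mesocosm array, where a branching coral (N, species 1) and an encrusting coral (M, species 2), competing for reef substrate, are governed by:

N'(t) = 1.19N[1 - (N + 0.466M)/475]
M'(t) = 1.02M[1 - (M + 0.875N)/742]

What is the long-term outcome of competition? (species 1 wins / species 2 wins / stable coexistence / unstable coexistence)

Compare the nullcline intercepts: K1/α12 = 475/0.466 = 1020 > K2 = 742; K2/α21 = 742/0.875 = 848 > K1 = 475.
Since both inequalities hold, each species can invade when rare, so the interior equilibrium is stable.

stable coexistence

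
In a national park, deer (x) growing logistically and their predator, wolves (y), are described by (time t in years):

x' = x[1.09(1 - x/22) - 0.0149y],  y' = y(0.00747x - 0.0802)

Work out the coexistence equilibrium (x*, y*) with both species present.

x* ≈ 10.7, y* ≈ 37.5

From dy/dt = 0 with y > 0: 0.00747x* = 0.0802, so x* = 10.7.
Substitute into dx/dt = 0: 1.09(1 - 10.7/22) = 0.0149y*.
The bracket is 0.512, giving y* = 0.558/0.0149 = 37.5.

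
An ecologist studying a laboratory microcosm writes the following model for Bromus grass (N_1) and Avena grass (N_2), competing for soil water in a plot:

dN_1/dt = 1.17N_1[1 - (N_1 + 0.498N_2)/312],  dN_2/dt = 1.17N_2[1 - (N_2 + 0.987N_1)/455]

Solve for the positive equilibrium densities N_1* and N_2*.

Setting both brackets to zero gives the nullclines N_1 + 0.498N_2 = 312 and 0.987N_1 + N_2 = 455.
Substituting N_2 = 455 - 0.987N_1 into the first: N_1(1 - 0.498·0.987) = 312 - 0.498·455.
So N_1* = 85.4/0.508 = 168, and then N_2* = 455 - 0.987·168 = 289.

N_1* ≈ 168, N_2* ≈ 289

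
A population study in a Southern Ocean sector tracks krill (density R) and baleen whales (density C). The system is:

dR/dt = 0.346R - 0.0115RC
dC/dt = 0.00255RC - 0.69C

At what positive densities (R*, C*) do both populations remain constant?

Set dC/dt = 0 with C > 0: 0.00255R - 0.69 = 0, so R* = 0.69/0.00255 = 271.
Set dR/dt = 0 with R > 0: 0.346 - 0.0115C = 0, so C* = 0.346/0.0115 = 30.1.

R* ≈ 271, C* ≈ 30.1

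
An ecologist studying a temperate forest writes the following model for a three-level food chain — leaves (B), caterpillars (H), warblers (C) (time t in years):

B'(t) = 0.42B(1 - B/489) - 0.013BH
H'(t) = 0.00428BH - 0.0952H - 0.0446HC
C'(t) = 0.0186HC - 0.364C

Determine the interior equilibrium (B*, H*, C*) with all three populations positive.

B* ≈ 193, H* ≈ 19.6, C* ≈ 16.4

From dC/dt = 0: 0.0186H* = 0.364, so H* = 19.6.
From dB/dt = 0: 0.42(1 - B*/489) = 0.013·19.6, giving B* = 489·(1 - 0.606) = 193.
From dH/dt = 0: 0.00428·193 - 0.0952 = 0.0446C*, so C* = 0.73/0.0446 = 16.4.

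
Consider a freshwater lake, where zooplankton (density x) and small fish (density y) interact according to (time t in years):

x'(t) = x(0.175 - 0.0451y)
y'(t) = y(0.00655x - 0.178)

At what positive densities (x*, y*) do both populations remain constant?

x* ≈ 27.2, y* ≈ 3.88

Set dy/dt = 0 with y > 0: 0.00655x - 0.178 = 0, so x* = 0.178/0.00655 = 27.2.
Set dx/dt = 0 with x > 0: 0.175 - 0.0451y = 0, so y* = 0.175/0.0451 = 3.88.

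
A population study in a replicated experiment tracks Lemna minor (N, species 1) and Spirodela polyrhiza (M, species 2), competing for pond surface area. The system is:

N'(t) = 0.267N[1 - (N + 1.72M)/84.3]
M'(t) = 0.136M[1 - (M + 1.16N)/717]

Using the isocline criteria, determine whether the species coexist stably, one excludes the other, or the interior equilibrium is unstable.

Compare the nullcline intercepts: K1/α12 = 84.3/1.72 = 49 < K2 = 717; K2/α21 = 717/1.16 = 618 > K1 = 84.3.
Since the inequalities point opposite ways, species 2 can invade but species 1 cannot.

species 2 excludes species 1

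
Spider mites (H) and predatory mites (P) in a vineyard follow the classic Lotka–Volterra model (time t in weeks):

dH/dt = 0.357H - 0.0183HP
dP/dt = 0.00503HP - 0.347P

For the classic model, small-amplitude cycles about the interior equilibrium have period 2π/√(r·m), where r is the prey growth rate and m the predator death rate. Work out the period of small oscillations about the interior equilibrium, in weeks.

T ≈ 17.9 weeks

Here r = 0.357 and m = 0.347, so r·m = 0.124.
ω = √0.124 = 0.352 per week, hence T = 2π/ω ≈ 17.9 weeks.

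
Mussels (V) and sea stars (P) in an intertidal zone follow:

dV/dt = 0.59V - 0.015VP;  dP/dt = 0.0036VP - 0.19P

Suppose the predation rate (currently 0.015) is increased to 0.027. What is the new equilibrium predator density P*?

P* ≈ 21.9

At the interior fixed point, setting dV/dt = 0 with V > 0 fixes P* = (prey growth rate)/(VP coefficient) — independent of the other coefficients.
With the change, P* = 0.59/0.027 = 21.9; it falls from 39.3.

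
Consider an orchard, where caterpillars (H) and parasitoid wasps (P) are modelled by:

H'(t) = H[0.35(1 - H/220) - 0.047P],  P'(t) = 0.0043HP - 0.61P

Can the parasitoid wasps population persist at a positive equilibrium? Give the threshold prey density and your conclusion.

The predator equation gives dP/dt > 0 only when H > 0.61/0.0043 = 142.
Without the predator, H → K = 220. Since 220 > 142, the predator can invade and persist.

Threshold H = 142; K > 142, so yes, the predator persists.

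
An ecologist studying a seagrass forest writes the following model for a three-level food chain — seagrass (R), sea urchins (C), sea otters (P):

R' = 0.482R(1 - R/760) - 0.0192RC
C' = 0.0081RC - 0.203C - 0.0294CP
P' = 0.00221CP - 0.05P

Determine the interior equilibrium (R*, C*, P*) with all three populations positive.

R* ≈ 75.1, C* ≈ 22.6, P* ≈ 13.8

From dP/dt = 0: 0.00221C* = 0.05, so C* = 22.6.
From dR/dt = 0: 0.482(1 - R*/760) = 0.0192·22.6, giving R* = 760·(1 - 0.901) = 75.1.
From dC/dt = 0: 0.0081·75.1 - 0.203 = 0.0294P*, so P* = 0.405/0.0294 = 13.8.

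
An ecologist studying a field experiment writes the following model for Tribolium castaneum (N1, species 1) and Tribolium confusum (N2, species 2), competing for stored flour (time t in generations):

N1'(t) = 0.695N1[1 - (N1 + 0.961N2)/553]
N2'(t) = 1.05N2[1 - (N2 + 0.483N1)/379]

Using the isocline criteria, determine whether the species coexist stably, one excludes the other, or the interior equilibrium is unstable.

stable coexistence

Compare the nullcline intercepts: K1/α12 = 553/0.961 = 575 > K2 = 379; K2/α21 = 379/0.483 = 785 > K1 = 553.
Since both inequalities hold, each species can invade when rare, so the interior equilibrium is stable.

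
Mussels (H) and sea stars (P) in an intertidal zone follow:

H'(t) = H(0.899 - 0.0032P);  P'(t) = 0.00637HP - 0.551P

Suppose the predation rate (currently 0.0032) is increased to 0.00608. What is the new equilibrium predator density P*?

At the interior fixed point, setting dH/dt = 0 with H > 0 fixes P* = (prey growth rate)/(HP coefficient) — independent of the other coefficients.
With the change, P* = 0.899/0.00608 = 148; it falls from 281.

P* ≈ 148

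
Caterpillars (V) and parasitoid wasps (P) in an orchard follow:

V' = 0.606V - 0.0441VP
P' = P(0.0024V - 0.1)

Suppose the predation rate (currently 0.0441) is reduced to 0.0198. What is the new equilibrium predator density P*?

At the interior fixed point, setting dV/dt = 0 with V > 0 fixes P* = (prey growth rate)/(VP coefficient) — independent of the other coefficients.
With the change, P* = 0.606/0.0198 = 30.6; it rises from 13.7.

P* ≈ 30.6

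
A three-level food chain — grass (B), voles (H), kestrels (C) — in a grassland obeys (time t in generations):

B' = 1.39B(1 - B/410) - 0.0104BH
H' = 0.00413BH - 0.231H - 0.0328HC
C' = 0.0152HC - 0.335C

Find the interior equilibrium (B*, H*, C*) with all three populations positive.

B* ≈ 342, H* ≈ 22, C* ≈ 36.1

From dC/dt = 0: 0.0152H* = 0.335, so H* = 22.
From dB/dt = 0: 1.39(1 - B*/410) = 0.0104·22, giving B* = 410·(1 - 0.165) = 342.
From dH/dt = 0: 0.00413·342 - 0.231 = 0.0328C*, so C* = 1.18/0.0328 = 36.1.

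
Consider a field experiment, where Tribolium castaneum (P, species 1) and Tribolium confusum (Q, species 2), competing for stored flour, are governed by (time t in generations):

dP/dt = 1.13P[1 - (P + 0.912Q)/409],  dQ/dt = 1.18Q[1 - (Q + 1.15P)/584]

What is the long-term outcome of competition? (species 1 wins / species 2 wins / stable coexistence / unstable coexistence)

Compare the nullcline intercepts: K1/α12 = 409/0.912 = 448 < K2 = 584; K2/α21 = 584/1.15 = 508 > K1 = 409.
Since the inequalities point opposite ways, species 2 can invade but species 1 cannot.

species 2 excludes species 1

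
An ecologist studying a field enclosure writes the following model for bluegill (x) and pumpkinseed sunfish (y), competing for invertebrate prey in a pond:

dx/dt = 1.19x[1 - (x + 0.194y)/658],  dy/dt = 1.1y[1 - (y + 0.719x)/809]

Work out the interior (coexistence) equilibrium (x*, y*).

x* ≈ 582, y* ≈ 390

Setting both brackets to zero gives the nullclines x + 0.194y = 658 and 0.719x + y = 809.
Substituting y = 809 - 0.719x into the first: x(1 - 0.194·0.719) = 658 - 0.194·809.
So x* = 501/0.861 = 582, and then y* = 809 - 0.719·582 = 390.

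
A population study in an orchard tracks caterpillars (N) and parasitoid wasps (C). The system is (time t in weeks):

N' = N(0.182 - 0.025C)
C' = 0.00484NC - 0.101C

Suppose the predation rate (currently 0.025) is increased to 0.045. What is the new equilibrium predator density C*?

At the interior fixed point, setting dN/dt = 0 with N > 0 fixes C* = (prey growth rate)/(NC coefficient) — independent of the other coefficients.
With the change, C* = 0.182/0.045 = 4.04; it falls from 7.28.

C* ≈ 4.04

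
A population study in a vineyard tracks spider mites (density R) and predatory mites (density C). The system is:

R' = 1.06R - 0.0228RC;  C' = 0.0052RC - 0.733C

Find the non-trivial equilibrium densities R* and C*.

Set dC/dt = 0 with C > 0: 0.0052R - 0.733 = 0, so R* = 0.733/0.0052 = 141.
Set dR/dt = 0 with R > 0: 1.06 - 0.0228C = 0, so C* = 1.06/0.0228 = 46.5.

R* ≈ 141, C* ≈ 46.5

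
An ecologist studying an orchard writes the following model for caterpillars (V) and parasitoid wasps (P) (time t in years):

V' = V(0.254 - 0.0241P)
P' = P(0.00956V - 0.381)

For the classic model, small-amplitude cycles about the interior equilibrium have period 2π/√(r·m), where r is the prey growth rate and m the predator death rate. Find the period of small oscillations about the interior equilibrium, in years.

Here r = 0.254 and m = 0.381, so r·m = 0.0968.
ω = √0.0968 = 0.311 per year, hence T = 2π/ω ≈ 20.2 years.

T ≈ 20.2 years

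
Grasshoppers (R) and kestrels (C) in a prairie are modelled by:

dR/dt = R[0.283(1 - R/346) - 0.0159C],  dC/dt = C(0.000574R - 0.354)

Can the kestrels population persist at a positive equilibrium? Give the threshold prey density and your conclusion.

Threshold R = 617; K < 617, so no, the predator goes extinct.

The predator equation gives dC/dt > 0 only when R > 0.354/0.000574 = 617.
Without the predator, R → K = 346. Since 346 < 617, the predator cannot invade.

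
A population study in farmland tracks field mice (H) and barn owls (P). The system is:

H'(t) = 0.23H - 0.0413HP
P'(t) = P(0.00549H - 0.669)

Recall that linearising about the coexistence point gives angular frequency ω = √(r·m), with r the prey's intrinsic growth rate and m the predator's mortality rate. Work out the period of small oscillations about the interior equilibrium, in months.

T ≈ 16 months

Here r = 0.23 and m = 0.669, so r·m = 0.154.
ω = √0.154 = 0.392 per month, hence T = 2π/ω ≈ 16 months.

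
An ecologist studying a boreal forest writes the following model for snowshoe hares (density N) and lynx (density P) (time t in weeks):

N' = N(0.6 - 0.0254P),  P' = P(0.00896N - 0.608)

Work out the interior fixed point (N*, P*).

N* ≈ 67.9, P* ≈ 23.6

Set dP/dt = 0 with P > 0: 0.00896N - 0.608 = 0, so N* = 0.608/0.00896 = 67.9.
Set dN/dt = 0 with N > 0: 0.6 - 0.0254P = 0, so P* = 0.6/0.0254 = 23.6.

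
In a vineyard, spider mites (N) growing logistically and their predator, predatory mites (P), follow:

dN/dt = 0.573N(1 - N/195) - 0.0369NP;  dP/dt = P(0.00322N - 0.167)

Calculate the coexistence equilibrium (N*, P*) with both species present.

From dP/dt = 0 with P > 0: 0.00322N* = 0.167, so N* = 51.9.
Substitute into dN/dt = 0: 0.573(1 - 51.9/195) = 0.0369P*.
The bracket is 0.734, giving P* = 0.421/0.0369 = 11.4.

N* ≈ 51.9, P* ≈ 11.4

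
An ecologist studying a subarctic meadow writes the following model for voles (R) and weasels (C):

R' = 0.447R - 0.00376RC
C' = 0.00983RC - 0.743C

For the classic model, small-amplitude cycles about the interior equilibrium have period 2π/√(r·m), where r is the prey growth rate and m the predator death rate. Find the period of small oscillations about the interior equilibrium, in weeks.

Here r = 0.447 and m = 0.743, so r·m = 0.332.
ω = √0.332 = 0.576 per week, hence T = 2π/ω ≈ 10.9 weeks.

T ≈ 10.9 weeks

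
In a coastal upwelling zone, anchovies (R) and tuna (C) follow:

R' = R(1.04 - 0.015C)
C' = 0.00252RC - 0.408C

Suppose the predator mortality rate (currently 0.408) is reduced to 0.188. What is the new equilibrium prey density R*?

At the interior fixed point, setting dC/dt = 0 with C > 0 fixes R* = (predator death rate)/(RC coefficient) — independent of the other coefficients.
With the change, R* = 0.188/0.00252 = 74.6; it falls from 162.

R* ≈ 74.6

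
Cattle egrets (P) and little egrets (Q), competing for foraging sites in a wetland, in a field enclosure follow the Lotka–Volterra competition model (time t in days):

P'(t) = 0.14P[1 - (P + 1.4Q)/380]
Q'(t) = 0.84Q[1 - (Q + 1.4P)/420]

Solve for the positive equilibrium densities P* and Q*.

Setting both brackets to zero gives the nullclines P + 1.4Q = 380 and 1.4P + Q = 420.
Substituting Q = 420 - 1.4P into the first: P(1 - 1.4·1.4) = 380 - 1.4·420.
So P* = -208/-0.96 = 217, and then Q* = 420 - 1.4·217 = 117.

P* ≈ 217, Q* ≈ 117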